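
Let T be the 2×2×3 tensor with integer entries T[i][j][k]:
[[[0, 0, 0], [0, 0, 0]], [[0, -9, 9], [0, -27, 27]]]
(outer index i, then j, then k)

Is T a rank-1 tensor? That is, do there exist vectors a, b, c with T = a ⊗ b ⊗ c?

If T = a ⊗ b ⊗ c then every fibre of T is a multiple of the corresponding factor, so read the factors off the fibres through the nonzero entry T[1,0,1] = -9.
The mode-1 fibre T[:,0,1] = [0, -9] gives a = [0, 1] (primitive direction); the mode-2 fibre T[1,:,1] = [-9, -27] gives b = [1, 3]; then c[k] = T[1,0,k] / (a[1]·b[0]) = [0, -9, 9] / 1 = [0, -9, 9].
Expanding [0, 1] ⊗ [1, 3] ⊗ [0, -9, 9] reproduces all 12 entries of T, so T = [0, 1] ⊗ [1, 3] ⊗ [0, -9, 9] and rank(T) ≤ 1.
Equivalently every frontal slice T[:,:,k] is c[k] times the rank-1 matrix [0, 1] ⊗ [1, 3]. So T has rank 1 (it is nonzero).

Yes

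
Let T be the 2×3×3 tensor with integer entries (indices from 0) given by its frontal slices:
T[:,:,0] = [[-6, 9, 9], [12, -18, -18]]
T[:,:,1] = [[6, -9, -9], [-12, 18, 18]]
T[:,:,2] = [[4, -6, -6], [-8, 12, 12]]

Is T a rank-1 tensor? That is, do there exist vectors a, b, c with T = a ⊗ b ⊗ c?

If T = a ⊗ b ⊗ c then every fibre of T is a multiple of the corresponding factor, so read the factors off the fibres through the nonzero entry T[0,0,0] = -6.
The mode-1 fibre T[:,0,0] = [-6, 12] gives a = (1, -2) (primitive direction); the mode-2 fibre T[0,:,0] = [-6, 9, 9] gives b = (2, -3, -3); then c[k] = T[0,0,k] / (a[0]·b[0]) = [-6, 6, 4] / 2 = (-3, 3, 2).
Expanding (1, -2) ⊗ (2, -3, -3) ⊗ (-3, 3, 2) reproduces all 18 entries of T, so T = (1, -2) ⊗ (2, -3, -3) ⊗ (-3, 3, 2) and rank(T) ≤ 1.
Equivalently every frontal slice T[:,:,k] is c[k] times the rank-1 matrix (1, -2) ⊗ (2, -3, -3). So T has rank 1 (it is nonzero).

Yes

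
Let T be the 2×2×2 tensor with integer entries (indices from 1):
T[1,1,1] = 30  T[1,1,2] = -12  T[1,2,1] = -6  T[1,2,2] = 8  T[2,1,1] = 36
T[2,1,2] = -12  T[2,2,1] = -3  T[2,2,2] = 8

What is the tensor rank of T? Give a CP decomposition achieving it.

Lower bound: the mode-1 unfolding of T (rows indexed by i, columns by (j,k) = (1,1), (1,2), (2,1), (2,2)) is [[30, -12, -6, 8], [36, -12, -3, 8]].
There the 2×2 minor on rows i ∈ {1, 2}, columns (j,k) ∈ {(1,1), (1,2)} is det [[30, -12], [36, -12]] = 72 ≠ 0, so this unfolding has rank ≥ 2; CP rank is at least every unfolding rank, so rank(T) ≥ 2. (Unfolding ranks only ever bound the CP rank from below — rank(T) can be strictly larger than all of them — so the matching upper bound has to come from an explicit 2-term decomposition.)
Upper bound — finding two terms. Write S_k = T[:,:,k] for the frontal slices: S₁ = [[30, -6], [36, -3]], S₂ = [[-12, 8], [-12, 8]].
If T = a₁ ⊗ b₁ ⊗ c₁ + a₂ ⊗ b₂ ⊗ c₂ then each S_k = c₁[k]·a₁b₁ᵀ + c₂[k]·a₂b₂ᵀ. S₁ and S₂ are linearly independent, so a₁b₁ᵀ and a₂b₂ᵀ must span the same plane of matrices: they are the rank-1 matrices of the form x·S₁ + y·S₂.
det(x·S₁ + y·S₂) is 126·x² − 84·xy = 42·(3·x − 2·y)(x), vanishing at (x:y) = (2:3) and (0:1).
M₁ = 2·S₁ + 3·S₂ = [[24, 12], [36, 18]] = 6·[2, 3][2, 1]ᵀ and M₂ = S₂ = [[-12, 8], [-12, 8]] = (-4)·[1, 1][3, -2]ᵀ, so take a₁ = [2, 3], b₁ = [2, 1], a₂ = [1, 1], b₂ = [3, -2].
Each slice is an integer combination of E₁ = a₁b₁ᵀ and E₂ = a₂b₂ᵀ: S₁ = 3·E₁ + 6·E₂, S₂ = −4·E₂; reading off coefficients, c₁ = [3, 0] and c₂ = [6, -4].
Hence T = [2, 3] ⊗ [2, 1] ⊗ [3, 0] + [1, 1] ⊗ [3, -2] ⊗ [6, -4], so rank(T) ≤ 2.
These bounds meet, so rank(T) = 2.

rank(T) = 2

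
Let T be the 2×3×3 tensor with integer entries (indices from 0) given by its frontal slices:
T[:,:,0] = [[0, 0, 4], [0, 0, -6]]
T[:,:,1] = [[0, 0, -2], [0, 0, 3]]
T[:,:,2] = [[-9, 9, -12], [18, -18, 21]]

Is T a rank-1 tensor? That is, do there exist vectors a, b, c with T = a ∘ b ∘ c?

The mode-3 unfolding of T (rows indexed by k, columns by (i,j) = (0,0), (0,1), (0,2), (1,0), (1,1), (1,2)) is [[0, 0, 4, 0, 0, -6], [0, 0, -2, 0, 0, 3], [-9, 9, -12, 18, -18, 21]].
There the 2×2 minor on rows k ∈ {0, 2}, columns (i,j) ∈ {(0,0), (0,2)} is det [[0, 4], [-9, -12]] = 36 ≠ 0, so this unfolding has rank ≥ 2; CP rank is at least every unfolding rank, so rank(T) ≥ 2.
In particular rank(T) ≥ 2 > 1, so T is not rank-1.

No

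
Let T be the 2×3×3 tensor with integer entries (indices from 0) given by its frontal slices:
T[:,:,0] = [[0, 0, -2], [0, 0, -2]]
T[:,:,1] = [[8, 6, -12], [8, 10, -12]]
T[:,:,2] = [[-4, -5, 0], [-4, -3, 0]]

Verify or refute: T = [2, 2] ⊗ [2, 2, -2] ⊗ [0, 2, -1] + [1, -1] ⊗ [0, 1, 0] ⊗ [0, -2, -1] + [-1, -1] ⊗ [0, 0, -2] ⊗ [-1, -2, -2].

Yes

Reconstruct entrywise from the claimed factors. For example, T[0,1,2] = -5 and Σₗ aₗ[0]bₗ[1]cₗ[2] = (2)·(2)·(-1) + (1)·(1)·(-1) + (-1)·(0)·(-2) = -5; checking all 18 entries, every one matches. The claim holds.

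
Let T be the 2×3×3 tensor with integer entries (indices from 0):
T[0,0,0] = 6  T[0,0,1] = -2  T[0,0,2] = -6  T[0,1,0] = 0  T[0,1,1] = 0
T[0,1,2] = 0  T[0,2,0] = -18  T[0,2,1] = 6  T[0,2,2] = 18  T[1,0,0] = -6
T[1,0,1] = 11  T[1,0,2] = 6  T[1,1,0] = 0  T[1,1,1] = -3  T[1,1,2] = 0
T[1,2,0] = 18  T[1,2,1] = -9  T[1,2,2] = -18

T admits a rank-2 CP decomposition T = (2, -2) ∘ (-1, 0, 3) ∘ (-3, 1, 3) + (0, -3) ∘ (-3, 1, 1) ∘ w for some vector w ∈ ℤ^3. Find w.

w = (0, 1, 0)

Subtract the known terms from T to get the rank-1 residual R = (0, -3) ∘ (-3, 1, 1) ∘ w, so R[i,j,k] = a[i]·b[j]·w[k]. Pick indices with nonzero a[1]·b[0] = (-3)·(-3) = 9. Only the fibre through (1,0,·) is needed: R[1,0,:] = T[1,0,:] − Σₗ aₗ[1]bₗ[0]cₗ = [-6, 11, 6] − (-2)·(-1)·(-3, 1, 3) = [0, 9, 0]. Then w[k] = R[1,0,k] / 9 for each k, giving w = [0, 9, 0] / 9 = (0, 1, 0).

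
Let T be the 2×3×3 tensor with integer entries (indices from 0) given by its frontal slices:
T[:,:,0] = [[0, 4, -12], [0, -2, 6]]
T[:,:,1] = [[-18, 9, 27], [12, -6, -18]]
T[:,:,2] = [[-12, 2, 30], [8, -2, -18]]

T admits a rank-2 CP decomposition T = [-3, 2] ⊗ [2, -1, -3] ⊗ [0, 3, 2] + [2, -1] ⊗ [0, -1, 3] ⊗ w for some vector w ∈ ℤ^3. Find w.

Subtract the known terms from T to get the rank-1 residual R = [2, -1] ⊗ [0, -1, 3] ⊗ w, so R[i,j,k] = a[i]·b[j]·w[k]. Pick indices with nonzero a[0]·b[1] = (2)·(-1) = -2. Only the fibre through (0,1,·) is needed: R[0,1,:] = T[0,1,:] − Σₗ aₗ[0]bₗ[1]cₗ = [4, 9, 2] − (-3)·(-1)·[0, 3, 2] = [4, 0, -4]. Then w[k] = R[0,1,k] / -2 for each k, giving w = [4, 0, -4] / -2 = [-2, 0, 2].

w = [-2, 0, 2]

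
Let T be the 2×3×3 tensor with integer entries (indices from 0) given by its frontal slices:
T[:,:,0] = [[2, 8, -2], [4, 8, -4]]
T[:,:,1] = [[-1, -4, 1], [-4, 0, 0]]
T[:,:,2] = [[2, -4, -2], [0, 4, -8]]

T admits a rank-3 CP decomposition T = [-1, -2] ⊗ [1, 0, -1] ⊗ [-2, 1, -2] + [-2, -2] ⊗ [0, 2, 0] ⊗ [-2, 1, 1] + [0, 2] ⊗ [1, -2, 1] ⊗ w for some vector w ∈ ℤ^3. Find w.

Subtract the known terms from T to get the rank-1 residual R = [0, 2] ⊗ [1, -2, 1] ⊗ w, so R[i,j,k] = a[i]·b[j]·w[k]. Pick indices with nonzero a[1]·b[0] = (2)·(1) = 2. Only the fibre through (1,0,·) is needed: R[1,0,:] = T[1,0,:] − Σₗ aₗ[1]bₗ[0]cₗ = [4, -4, 0] − (-2)·(1)·[-2, 1, -2] − (-2)·(0)·[-2, 1, 1] = [0, -2, -4]. Then w[k] = R[1,0,k] / 2 for each k, giving w = [0, -2, -4] / 2 = [0, -1, -2].

w = [0, -1, -2]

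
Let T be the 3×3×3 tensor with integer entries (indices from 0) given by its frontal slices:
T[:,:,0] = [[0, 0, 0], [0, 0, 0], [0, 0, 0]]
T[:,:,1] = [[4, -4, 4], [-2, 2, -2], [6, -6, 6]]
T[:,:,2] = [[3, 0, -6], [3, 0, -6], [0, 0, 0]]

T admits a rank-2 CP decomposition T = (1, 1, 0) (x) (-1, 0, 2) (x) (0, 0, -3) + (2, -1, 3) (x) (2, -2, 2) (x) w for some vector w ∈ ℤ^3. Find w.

Subtract the known terms from T to get the rank-1 residual R = (2, -1, 3) (x) (2, -2, 2) (x) w, so R[i,j,k] = a[i]·b[j]·w[k]. Pick indices with nonzero a[0]·b[0] = (2)·(2) = 4. Only the fibre through (0,0,·) is needed: R[0,0,:] = T[0,0,:] − Σₗ aₗ[0]bₗ[0]cₗ = [0, 4, 3] − (1)·(-1)·(0, 0, -3) = [0, 4, 0]. Then w[k] = R[0,0,k] / 4 for each k, giving w = [0, 4, 0] / 4 = (0, 1, 0).

w = (0, 1, 0)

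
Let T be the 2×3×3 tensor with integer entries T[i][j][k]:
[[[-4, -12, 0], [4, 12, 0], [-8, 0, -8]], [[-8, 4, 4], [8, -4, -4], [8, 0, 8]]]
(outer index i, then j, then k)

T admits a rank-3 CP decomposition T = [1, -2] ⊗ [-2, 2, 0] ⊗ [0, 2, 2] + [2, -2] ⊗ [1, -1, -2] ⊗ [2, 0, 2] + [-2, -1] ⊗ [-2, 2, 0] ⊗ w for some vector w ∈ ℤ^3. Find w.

Subtract the known terms from T to get the rank-1 residual R = [-2, -1] ⊗ [-2, 2, 0] ⊗ w, so R[i,j,k] = a[i]·b[j]·w[k]. Pick indices with nonzero a[0]·b[0] = (-2)·(-2) = 4. Only the fibre through (0,0,·) is needed: R[0,0,:] = T[0,0,:] − Σₗ aₗ[0]bₗ[0]cₗ = [-4, -12, 0] − (1)·(-2)·[0, 2, 2] − (2)·(1)·[2, 0, 2] = [-8, -8, 0]. Then w[k] = R[0,0,k] / 4 for each k, giving w = [-8, -8, 0] / 4 = [-2, -2, 0].

w = [-2, -2, 0]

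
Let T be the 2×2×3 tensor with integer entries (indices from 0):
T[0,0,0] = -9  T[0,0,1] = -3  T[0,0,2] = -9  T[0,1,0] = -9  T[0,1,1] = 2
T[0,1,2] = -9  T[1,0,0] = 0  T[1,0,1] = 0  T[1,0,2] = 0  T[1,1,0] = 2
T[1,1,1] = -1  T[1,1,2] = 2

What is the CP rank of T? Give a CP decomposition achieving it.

rank(T) = 2

Lower bound: the mode-2 unfolding of T (rows indexed by j, columns by (i,k) = (0,0), (0,1), (0,2), (1,0), (1,1), (1,2)) is [[-9, -3, -9, 0, 0, 0], [-9, 2, -9, 2, -1, 2]].
There the 2×2 minor on rows j ∈ {0, 1}, columns (i,k) ∈ {(0,0), (0,1)} is det [[-9, -3], [-9, 2]] = -45 ≠ 0, so this unfolding has rank ≥ 2; CP rank is at least every unfolding rank, so rank(T) ≥ 2. (Flattening ranks never certify an upper bound on CP rank; for that we must actually write T with 2 rank-1 terms.)
Upper bound — finding two terms. Write S_k = T[:,:,k] for the frontal slices: S₀ = [[-9, -9], [0, 2]], S₁ = [[-3, 2], [0, -1]], S₂ = [[-9, -9], [0, 2]].
If T = a₁ (x) b₁ (x) c₁ + a₂ (x) b₂ (x) c₂ then each S_k = c₁[k]·a₁b₁ᵀ + c₂[k]·a₂b₂ᵀ. S₀ and S₁ are linearly independent, so a₁b₁ᵀ and a₂b₂ᵀ must span the same plane of matrices: they are the rank-1 matrices of the form x·S₀ + y·S₁.
det(x·S₀ + y·S₁) is −18·x² + 3·xy + 3·y² = (-3)·(2·x − y)(3·x + y), vanishing at (x:y) = (1:2) and (1:-3).
M₁ = S₀ + 2·S₁ = [[-15, -5], [0, 0]] = (-5)·[1, 0][3, 1]ᵀ and M₂ = S₀ − 3·S₁ = [[0, -15], [0, 5]] = (-5)·[3, -1][0, 1]ᵀ, so take a₁ = [1, 0], b₁ = [3, 1], a₂ = [3, -1], b₂ = [0, 1].
Each slice is an integer combination of E₁ = a₁b₁ᵀ and E₂ = a₂b₂ᵀ: S₀ = −3·E₁ − 2·E₂, S₁ = −E₁ + E₂, S₂ = −3·E₁ − 2·E₂; reading off coefficients, c₁ = [-3, -1, -3] and c₂ = [-2, 1, -2].
Hence T = [1, 0] (x) [3, 1] (x) [-3, -1, -3] + [3, -1] (x) [0, 1] (x) [-2, 1, -2], so rank(T) ≤ 2.
These bounds meet, so rank(T) = 2.
Check entry T[1,0,1] = 0: (0)·(3)·(-1) + (-1)·(0)·(1) = 0.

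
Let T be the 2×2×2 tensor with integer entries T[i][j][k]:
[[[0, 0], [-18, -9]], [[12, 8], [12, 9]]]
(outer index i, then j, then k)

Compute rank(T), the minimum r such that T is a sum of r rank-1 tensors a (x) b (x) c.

2

Lower bound: in the mode-2 unfolding of T (rows indexed by j, columns by (i,k)) the 2×2 minor on rows j ∈ {0, 1}, columns (i,k) ∈ {(0,0), (1,0)} is det [[0, 12], [-18, 12]] = 216 ≠ 0, so that unfolding has rank ≥ 2 and hence rank(T) ≥ 2 (CP rank is at least every unfolding rank, though it can be larger).
Upper bound: with S_k = T[:,:,k], the two rank-1 terms a₁b₁ᵀ, a₂b₂ᵀ are the rank-1 members of the pencil x·S₀ + y·S₁.
det(x·S₀ + y·S₁) is 216·x² + 252·xy + 72·y² = 36·(3·x + 2·y)(2·x + y), vanishing at (x:y) = (2:-3) and (1:-2).
M₁ = 2·S₀ − 3·S₁ = [[0, -9], [0, -3]] = (-3)·[3, 1][0, 1]ᵀ and M₂ = S₀ − 2·S₁ = [[0, 0], [-4, -6]] = (-2)·[0, 1][2, 3]ᵀ, so take a₁ = [3, 1], b₁ = [0, 1], a₂ = [0, 1], b₂ = [2, 3].
Each slice is an integer combination of E₁ = a₁b₁ᵀ and E₂ = a₂b₂ᵀ: S₀ = −6·E₁ + 6·E₂, S₁ = −3·E₁ + 4·E₂; reading off coefficients, c₁ = [-6, -3] and c₂ = [6, 4].
Hence T = [3, 1] (x) [0, 1] (x) [-6, -3] + [0, 1] (x) [2, 3] (x) [6, 4], so rank(T) ≤ 2.
These bounds meet, so rank(T) = 2.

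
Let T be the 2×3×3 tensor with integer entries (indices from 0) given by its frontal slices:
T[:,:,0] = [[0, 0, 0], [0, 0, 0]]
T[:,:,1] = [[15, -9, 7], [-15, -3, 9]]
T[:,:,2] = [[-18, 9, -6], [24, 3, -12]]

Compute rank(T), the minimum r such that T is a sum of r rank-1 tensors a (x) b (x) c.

Lower bound: in the mode-1 unfolding of T (rows indexed by i, columns by (j,k)) the 2×2 minor on rows i ∈ {0, 1}, columns (j,k) ∈ {(0,1), (0,2)} is det [[15, -18], [-15, 24]] = 90 ≠ 0, so that unfolding has rank ≥ 2 and hence rank(T) ≥ 2 (CP rank is at least every unfolding rank, though it can be larger).
Upper bound: with S_k = T[:,:,k], the two rank-1 terms a₁b₁ᵀ, a₂b₂ᵀ are the rank-1 members of the pencil x·S₁ + y·S₂.
The 2×2 minor of x·S₁ + y·S₂ on rows {0,1}, columns {0,1} is −180·x² + 450·xy − 270·y² = (-90)·(2·x − 3·y)(x − y), vanishing at (x:y) = (3:2) and (1:1).
M₁ = 3·S₁ + 2·S₂ = [[9, -9, 9], [3, -3, 3]] = 3·(3, 1)(1, -1, 1)ᵀ and M₂ = S₁ + S₂ = [[-3, 0, 1], [9, 0, -3]] = −(1, -3)(3, 0, -1)ᵀ, so take a₁ = (3, 1), b₁ = (1, -1, 1), a₂ = (1, -3), b₂ = (3, 0, -1).
Each slice is an integer combination of E₁ = a₁b₁ᵀ and E₂ = a₂b₂ᵀ: S₀ = 0, S₁ = 3·E₁ + 2·E₂, S₂ = −3·E₁ − 3·E₂; reading off coefficients, c₁ = (0, 3, -3) and c₂ = (0, 2, -3).
Hence T = (3, 1) (x) (1, -1, 1) (x) (0, 3, -3) + (1, -3) (x) (3, 0, -1) (x) (0, 2, -3), so rank(T) ≤ 2.
These bounds meet, so rank(T) = 2.

2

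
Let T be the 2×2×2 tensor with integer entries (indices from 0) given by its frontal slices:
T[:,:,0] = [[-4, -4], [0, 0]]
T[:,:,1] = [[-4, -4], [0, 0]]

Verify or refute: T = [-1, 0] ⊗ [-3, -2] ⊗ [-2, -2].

No

Reconstruct entry (0,0,0) from the claimed factors: Σₗ aₗ[0]bₗ[0]cₗ[0] = (-1)·(-3)·(-2) = -6, but T[0,0,0] = -4. The claim is false.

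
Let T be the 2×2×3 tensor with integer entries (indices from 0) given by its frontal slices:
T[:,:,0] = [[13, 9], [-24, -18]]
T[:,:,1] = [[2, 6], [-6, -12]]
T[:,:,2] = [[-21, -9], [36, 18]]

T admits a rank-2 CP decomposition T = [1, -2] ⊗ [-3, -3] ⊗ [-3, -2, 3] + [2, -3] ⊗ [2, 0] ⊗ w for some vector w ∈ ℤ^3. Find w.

w = [1, -1, -3]

Subtract the known terms from T to get the rank-1 residual R = [2, -3] ⊗ [2, 0] ⊗ w, so R[i,j,k] = a[i]·b[j]·w[k]. Pick indices with nonzero a[0]·b[0] = (2)·(2) = 4. Only the fibre through (0,0,·) is needed: R[0,0,:] = T[0,0,:] − Σₗ aₗ[0]bₗ[0]cₗ = [13, 2, -21] − (1)·(-3)·[-3, -2, 3] = [4, -4, -12]. Then w[k] = R[0,0,k] / 4 for each k, giving w = [4, -4, -12] / 4 = [1, -1, -3].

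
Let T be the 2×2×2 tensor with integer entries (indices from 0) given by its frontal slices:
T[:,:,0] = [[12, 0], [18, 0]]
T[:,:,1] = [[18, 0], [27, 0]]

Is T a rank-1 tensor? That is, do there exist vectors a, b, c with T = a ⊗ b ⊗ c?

Yes

The mode-1 fibre T[:,0,0] = [12, 18] gives a = [2, 3] (primitive direction); the mode-2 fibre T[0,:,0] = [12, 0] gives b = [1, 0]; then c[k] = T[0,0,k] / (a[0]·b[0]) = [12, 18] / 2 = [6, 9].
Expanding [2, 3] ⊗ [1, 0] ⊗ [6, 9] reproduces all 8 entries of T, so T = [2, 3] ⊗ [1, 0] ⊗ [6, 9] and rank(T) ≤ 1.
Equivalently every frontal slice T[:,:,k] is c[k] times the rank-1 matrix [2, 3] ⊗ [1, 0]. So T has rank 1 (it is nonzero).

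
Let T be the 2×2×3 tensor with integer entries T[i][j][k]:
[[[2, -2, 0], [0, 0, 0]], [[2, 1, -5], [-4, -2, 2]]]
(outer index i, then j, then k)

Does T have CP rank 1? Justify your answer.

The mode-3 unfolding of T (rows indexed by k, columns by (i,j) = (0,0), (0,1), (1,0), (1,1)) is [[2, 0, 2, -4], [-2, 0, 1, -2], [0, 0, -5, 2]].
There the 3×3 minor on rows k ∈ {0, 1, 2}, columns (i,j) ∈ {(0,0), (1,0), (1,1)} is det [[2, 2, -4], [-2, 1, -2], [0, -5, 2]] = -48 ≠ 0, so this unfolding has rank ≥ 3; CP rank is at least every unfolding rank, so rank(T) ≥ 3.
In particular rank(T) ≥ 3 > 1, so T is not rank-1.

No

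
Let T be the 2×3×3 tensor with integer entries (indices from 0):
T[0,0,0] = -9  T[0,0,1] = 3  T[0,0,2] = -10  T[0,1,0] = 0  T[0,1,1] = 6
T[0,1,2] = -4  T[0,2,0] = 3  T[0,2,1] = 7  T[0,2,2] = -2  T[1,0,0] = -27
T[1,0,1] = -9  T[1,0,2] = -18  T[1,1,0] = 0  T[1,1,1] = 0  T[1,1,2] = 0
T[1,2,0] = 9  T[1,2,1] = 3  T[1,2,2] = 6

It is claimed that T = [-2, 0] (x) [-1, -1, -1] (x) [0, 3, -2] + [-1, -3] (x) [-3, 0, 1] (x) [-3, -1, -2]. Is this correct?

Yes

Reconstruct entrywise from the claimed factors. For example, T[0,0,0] = -9 and Σₗ aₗ[0]bₗ[0]cₗ[0] = (-2)·(-1)·(0) + (-1)·(-3)·(-3) = -9; checking all 18 entries, every one matches. The claim holds.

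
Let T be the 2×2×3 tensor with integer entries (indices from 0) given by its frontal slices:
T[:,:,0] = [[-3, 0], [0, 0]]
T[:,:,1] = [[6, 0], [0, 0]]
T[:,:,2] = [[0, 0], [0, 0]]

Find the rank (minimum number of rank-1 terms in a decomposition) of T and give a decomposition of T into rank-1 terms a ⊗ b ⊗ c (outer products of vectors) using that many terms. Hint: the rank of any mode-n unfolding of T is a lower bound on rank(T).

rank(T) = 1

Lower bound: T ≠ 0 (e.g. T[0,0,0] = -3), so rank(T) ≥ 1.
Upper bound: if T = a ⊗ b ⊗ c then every fibre of T is a multiple of the corresponding factor, so read the factors off the fibres through the nonzero entry T[0,0,0] = -3.
The mode-1 fibre T[:,0,0] = [-3, 0] gives a = [1, 0] (primitive direction); the mode-2 fibre T[0,:,0] = [-3, 0] gives b = [1, 0]; then c[k] = T[0,0,k] / (a[0]·b[0]) = [-3, 6, 0] / 1 = [-3, 6, 0].
Expanding [1, 0] ⊗ [1, 0] ⊗ [-3, 6, 0] reproduces all 12 entries of T, so T = [1, 0] ⊗ [1, 0] ⊗ [-3, 6, 0] and rank(T) ≤ 1.
These bounds meet, so rank(T) = 1.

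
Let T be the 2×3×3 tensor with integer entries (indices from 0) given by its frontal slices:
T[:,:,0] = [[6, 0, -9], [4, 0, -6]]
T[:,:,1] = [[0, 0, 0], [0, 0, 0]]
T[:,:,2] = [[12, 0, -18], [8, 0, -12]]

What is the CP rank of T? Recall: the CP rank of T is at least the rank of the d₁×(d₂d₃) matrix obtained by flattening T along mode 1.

1

Lower bound: T ≠ 0 (e.g. T[0,0,0] = 6), so rank(T) ≥ 1.
Upper bound: if T = a ∘ b ∘ c then every fibre of T is a multiple of the corresponding factor, so read the factors off the fibres through the nonzero entry T[0,0,0] = 6.
The mode-1 fibre T[:,0,0] = [6, 4] gives a = (3, 2) (primitive direction); the mode-2 fibre T[0,:,0] = [6, 0, -9] gives b = (2, 0, -3); then c[k] = T[0,0,k] / (a[0]·b[0]) = [6, 0, 12] / 6 = (1, 0, 2).
Expanding (3, 2) ∘ (2, 0, -3) ∘ (1, 0, 2) reproduces all 18 entries of T, so T = (3, 2) ∘ (2, 0, -3) ∘ (1, 0, 2) and rank(T) ≤ 1.
These bounds meet, so rank(T) = 1.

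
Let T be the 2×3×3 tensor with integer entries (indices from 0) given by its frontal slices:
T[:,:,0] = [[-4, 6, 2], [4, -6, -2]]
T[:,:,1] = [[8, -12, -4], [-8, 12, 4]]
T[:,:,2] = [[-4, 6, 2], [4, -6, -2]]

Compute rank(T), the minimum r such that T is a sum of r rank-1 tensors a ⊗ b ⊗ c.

1

Lower bound: T ≠ 0 (e.g. T[0,0,0] = -4), so rank(T) ≥ 1.
Upper bound: if T = a ⊗ b ⊗ c then every fibre of T is a multiple of the corresponding factor, so read the factors off the fibres through the nonzero entry T[0,0,0] = -4.
The mode-1 fibre T[:,0,0] = [-4, 4] gives a = [1, -1] (primitive direction); the mode-2 fibre T[0,:,0] = [-4, 6, 2] gives b = [2, -3, -1]; then c[k] = T[0,0,k] / (a[0]·b[0]) = [-4, 8, -4] / 2 = [-2, 4, -2].
Expanding [1, -1] ⊗ [2, -3, -1] ⊗ [-2, 4, -2] reproduces all 18 entries of T, so T = [1, -1] ⊗ [2, -3, -1] ⊗ [-2, 4, -2] and rank(T) ≤ 1.
These bounds meet, so rank(T) = 1.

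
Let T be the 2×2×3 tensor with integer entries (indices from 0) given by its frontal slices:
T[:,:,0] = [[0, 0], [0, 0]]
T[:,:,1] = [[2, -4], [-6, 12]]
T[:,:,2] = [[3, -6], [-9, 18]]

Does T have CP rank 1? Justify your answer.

If T = a ⊗ b ⊗ c then every fibre of T is a multiple of the corresponding factor, so read the factors off the fibres through the nonzero entry T[0,0,1] = 2.
The mode-1 fibre T[:,0,1] = [2, -6] gives a = (1, -3) (primitive direction); the mode-2 fibre T[0,:,1] = [2, -4] gives b = (1, -2); then c[k] = T[0,0,k] / (a[0]·b[0]) = [0, 2, 3] / 1 = (0, 2, 3).
Expanding (1, -3) ⊗ (1, -2) ⊗ (0, 2, 3) reproduces all 12 entries of T, so T = (1, -3) ⊗ (1, -2) ⊗ (0, 2, 3) and rank(T) ≤ 1.
Equivalently every frontal slice T[:,:,k] is c[k] times the rank-1 matrix (1, -3) ⊗ (1, -2). So T has rank 1 (it is nonzero).

Yes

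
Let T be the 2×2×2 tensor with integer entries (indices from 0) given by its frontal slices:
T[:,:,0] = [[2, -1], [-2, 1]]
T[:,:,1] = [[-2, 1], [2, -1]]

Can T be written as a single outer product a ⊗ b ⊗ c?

Yes

If T = a ⊗ b ⊗ c then every fibre of T is a multiple of the corresponding factor, so read the factors off the fibres through the nonzero entry T[0,0,0] = 2.
The mode-1 fibre T[:,0,0] = [2, -2] gives a = [1, -1] (primitive direction); the mode-2 fibre T[0,:,0] = [2, -1] gives b = [2, -1]; then c[k] = T[0,0,k] / (a[0]·b[0]) = [2, -2] / 2 = [1, -1].
Expanding [1, -1] ⊗ [2, -1] ⊗ [1, -1] reproduces all 8 entries of T, so T = [1, -1] ⊗ [2, -1] ⊗ [1, -1] and rank(T) ≤ 1.
Equivalently every frontal slice T[:,:,k] is c[k] times the rank-1 matrix [1, -1] ⊗ [2, -1]. So T has rank 1 (it is nonzero).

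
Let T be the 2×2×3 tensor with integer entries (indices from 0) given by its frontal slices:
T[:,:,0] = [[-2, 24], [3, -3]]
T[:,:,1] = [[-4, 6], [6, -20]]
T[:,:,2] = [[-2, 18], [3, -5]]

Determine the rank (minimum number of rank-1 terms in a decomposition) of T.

2

Lower bound: the mode-3 unfolding of T (rows indexed by k, columns by (i,j) = (0,0), (0,1), (1,0), (1,1)) is [[-2, 24, 3, -3], [-4, 6, 6, -20], [-2, 18, 3, -5]].
There the 2×2 minor on rows k ∈ {0, 1}, columns (i,j) ∈ {(0,0), (0,1)} is det [[-2, 24], [-4, 6]] = 84 ≠ 0, so this unfolding has rank ≥ 2; CP rank is at least every unfolding rank, so rank(T) ≥ 2. (Flattening ranks never certify an upper bound on CP rank; for that we must actually write T with 2 rank-1 terms.)
Upper bound — finding two terms. Write S_k = T[:,:,k] for the frontal slices: S₀ = [[-2, 24], [3, -3]], S₁ = [[-4, 6], [6, -20]], S₂ = [[-2, 18], [3, -5]].
If T = a₁ ∘ b₁ ∘ c₁ + a₂ ∘ b₂ ∘ c₂ then each S_k = c₁[k]·a₁b₁ᵀ + c₂[k]·a₂b₂ᵀ. S₀ and S₁ are linearly independent, so a₁b₁ᵀ and a₂b₂ᵀ must span the same plane of matrices: they are the rank-1 matrices of the form x·S₀ + y·S₁.
det(x·S₀ + y·S₁) is −66·x² − 110·xy + 44·y² = (-22)·(x + 2·y)(3·x − y), vanishing at (x:y) = (2:-1) and (1:3).
M₁ = 2·S₀ − S₁ = [[0, 42], [0, 14]] = 14·(3, 1)(0, 1)ᵀ and M₂ = S₀ + 3·S₁ = [[-14, 42], [21, -63]] = (-7)·(2, -3)(1, -3)ᵀ, so take a₁ = (3, 1), b₁ = (0, 1), a₂ = (2, -3), b₂ = (1, -3).
Each slice is an integer combination of E₁ = a₁b₁ᵀ and E₂ = a₂b₂ᵀ: S₀ = 6·E₁ − E₂, S₁ = −2·E₁ − 2·E₂, S₂ = 4·E₁ − E₂; reading off coefficients, c₁ = (6, -2, 4) and c₂ = (-1, -2, -1).
Hence T = (3, 1) ∘ (0, 1) ∘ (6, -2, 4) + (2, -3) ∘ (1, -3) ∘ (-1, -2, -1), so rank(T) ≤ 2.
These bounds meet, so rank(T) = 2.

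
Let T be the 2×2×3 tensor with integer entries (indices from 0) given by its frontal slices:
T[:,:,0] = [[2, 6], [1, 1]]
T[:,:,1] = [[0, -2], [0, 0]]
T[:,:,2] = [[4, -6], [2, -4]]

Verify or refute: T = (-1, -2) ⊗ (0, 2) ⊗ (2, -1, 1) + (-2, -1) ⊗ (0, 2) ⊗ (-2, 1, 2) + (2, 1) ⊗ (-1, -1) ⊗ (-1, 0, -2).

No

Reconstruct entry (1,1,0) from the claimed factors: Σₗ aₗ[1]bₗ[1]cₗ[0] = (-2)·(2)·(2) + (-1)·(2)·(-2) + (1)·(-1)·(-1) = -3, but T[1,1,0] = 1. The claim is false.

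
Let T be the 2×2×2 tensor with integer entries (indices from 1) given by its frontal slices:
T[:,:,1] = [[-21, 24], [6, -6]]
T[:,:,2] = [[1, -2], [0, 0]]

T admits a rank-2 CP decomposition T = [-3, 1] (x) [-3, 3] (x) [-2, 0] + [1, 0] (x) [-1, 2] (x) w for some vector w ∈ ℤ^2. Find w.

Subtract the known terms from T to get the rank-1 residual R = [1, 0] (x) [-1, 2] (x) w, so R[i,j,k] = a[i]·b[j]·w[k]. Pick indices with nonzero a[1]·b[1] = (1)·(-1) = -1. Only the fibre through (1,1,·) is needed: R[1,1,:] = T[1,1,:] − Σₗ aₗ[1]bₗ[1]cₗ = [-21, 1] − (-3)·(-3)·[-2, 0] = [-3, 1]. Then w[k] = R[1,1,k] / -1 for each k, giving w = [-3, 1] / -1 = [3, -1].

w = [3, -1]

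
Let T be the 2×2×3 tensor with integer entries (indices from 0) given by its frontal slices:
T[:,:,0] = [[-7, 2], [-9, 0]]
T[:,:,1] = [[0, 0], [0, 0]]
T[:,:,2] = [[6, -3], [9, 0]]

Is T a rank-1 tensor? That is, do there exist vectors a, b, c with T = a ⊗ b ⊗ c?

No

The mode-3 unfolding of T (rows indexed by k, columns by (i,j) = (0,0), (0,1), (1,0), (1,1)) is [[-7, 2, -9, 0], [0, 0, 0, 0], [6, -3, 9, 0]].
There the 2×2 minor on rows k ∈ {0, 2}, columns (i,j) ∈ {(0,0), (0,1)} is det [[-7, 2], [6, -3]] = 9 ≠ 0, so this unfolding has rank ≥ 2; CP rank is at least every unfolding rank, so rank(T) ≥ 2.
In particular rank(T) ≥ 2 > 1, so T is not rank-1.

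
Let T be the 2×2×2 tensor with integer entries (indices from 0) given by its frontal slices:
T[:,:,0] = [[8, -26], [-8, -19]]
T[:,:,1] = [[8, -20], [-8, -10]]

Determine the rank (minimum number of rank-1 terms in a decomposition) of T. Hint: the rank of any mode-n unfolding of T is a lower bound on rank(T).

Lower bound: the mode-1 unfolding of T (rows indexed by i, columns by (j,k) = (0,0), (0,1), (1,0), (1,1)) is [[8, 8, -26, -20], [-8, -8, -19, -10]].
There the 2×2 minor on rows i ∈ {0, 1}, columns (j,k) ∈ {(0,0), (1,0)} is det [[8, -26], [-8, -19]] = -360 ≠ 0, so this unfolding has rank ≥ 2; CP rank is at least every unfolding rank, so rank(T) ≥ 2. (Flattening ranks never certify an upper bound on CP rank; for that we must actually write T with 2 rank-1 terms.)
Upper bound — finding two terms. Write S_k = T[:,:,k] for the frontal slices: S₀ = [[8, -26], [-8, -19]], S₁ = [[8, -20], [-8, -10]].
If T = a₁ (x) b₁ (x) c₁ + a₂ (x) b₂ (x) c₂ then each S_k = c₁[k]·a₁b₁ᵀ + c₂[k]·a₂b₂ᵀ. S₀ and S₁ are linearly independent, so a₁b₁ᵀ and a₂b₂ᵀ must span the same plane of matrices: they are the rank-1 matrices of the form x·S₀ + y·S₁.
det(x·S₀ + y·S₁) is −360·x² − 600·xy − 240·y² = (-120)·(3·x + 2·y)(x + y), vanishing at (x:y) = (2:-3) and (1:-1).
M₁ = 2·S₀ − 3·S₁ = [[-8, 8], [8, -8]] = (-8)·(1, -1)(1, -1)ᵀ and M₂ = S₀ − S₁ = [[0, -6], [0, -9]] = (-3)·(2, 3)(0, 1)ᵀ, so take a₁ = (1, -1), b₁ = (1, -1), a₂ = (2, 3), b₂ = (0, 1).
Each slice is an integer combination of E₁ = a₁b₁ᵀ and E₂ = a₂b₂ᵀ: S₀ = 8·E₁ − 9·E₂, S₁ = 8·E₁ − 6·E₂; reading off coefficients, c₁ = (8, 8) and c₂ = (-9, -6).
Hence T = (1, -1) (x) (1, -1) (x) (8, 8) + (2, 3) (x) (0, 1) (x) (-9, -6), so rank(T) ≤ 2.
These bounds meet, so rank(T) = 2.

2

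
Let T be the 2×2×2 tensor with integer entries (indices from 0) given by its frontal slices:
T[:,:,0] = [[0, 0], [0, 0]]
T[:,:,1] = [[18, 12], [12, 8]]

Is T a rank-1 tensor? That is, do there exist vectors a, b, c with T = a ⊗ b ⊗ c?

If T = a ⊗ b ⊗ c then every fibre of T is a multiple of the corresponding factor, so read the factors off the fibres through the nonzero entry T[0,0,1] = 18.
The mode-1 fibre T[:,0,1] = [18, 12] gives a = (3, 2) (primitive direction); the mode-2 fibre T[0,:,1] = [18, 12] gives b = (3, 2); then c[k] = T[0,0,k] / (a[0]·b[0]) = [0, 18] / 9 = (0, 2).
Expanding (3, 2) ⊗ (3, 2) ⊗ (0, 2) reproduces all 8 entries of T, so T = (3, 2) ⊗ (3, 2) ⊗ (0, 2) and rank(T) ≤ 1.
Equivalently every frontal slice T[:,:,k] is c[k] times the rank-1 matrix (3, 2) ⊗ (3, 2). So T has rank 1 (it is nonzero).

Yes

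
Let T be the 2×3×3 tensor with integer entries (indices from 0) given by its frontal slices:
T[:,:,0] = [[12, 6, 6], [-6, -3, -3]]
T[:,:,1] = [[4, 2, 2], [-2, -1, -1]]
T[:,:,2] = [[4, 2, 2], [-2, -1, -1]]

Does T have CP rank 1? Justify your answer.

If T = a (x) b (x) c then every fibre of T is a multiple of the corresponding factor, so read the factors off the fibres through the nonzero entry T[0,0,0] = 12.
The mode-1 fibre T[:,0,0] = [12, -6] gives a = [2, -1] (primitive direction); the mode-2 fibre T[0,:,0] = [12, 6, 6] gives b = [2, 1, 1]; then c[k] = T[0,0,k] / (a[0]·b[0]) = [12, 4, 4] / 4 = [3, 1, 1].
Expanding [2, -1] (x) [2, 1, 1] (x) [3, 1, 1] reproduces all 18 entries of T, so T = [2, -1] (x) [2, 1, 1] (x) [3, 1, 1] and rank(T) ≤ 1.
Equivalently every frontal slice T[:,:,k] is c[k] times the rank-1 matrix [2, -1] (x) [2, 1, 1]. So T has rank 1 (it is nonzero).

Yes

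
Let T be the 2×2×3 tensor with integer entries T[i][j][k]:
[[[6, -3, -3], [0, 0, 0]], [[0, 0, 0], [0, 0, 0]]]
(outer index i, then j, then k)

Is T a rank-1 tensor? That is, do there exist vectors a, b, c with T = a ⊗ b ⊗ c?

If T = a ⊗ b ⊗ c then every fibre of T is a multiple of the corresponding factor, so read the factors off the fibres through the nonzero entry T[0,0,0] = 6.
The mode-1 fibre T[:,0,0] = [6, 0] gives a = (1, 0) (primitive direction); the mode-2 fibre T[0,:,0] = [6, 0] gives b = (1, 0); then c[k] = T[0,0,k] / (a[0]·b[0]) = [6, -3, -3] / 1 = (6, -3, -3).
Expanding (1, 0) ⊗ (1, 0) ⊗ (6, -3, -3) reproduces all 12 entries of T, so T = (1, 0) ⊗ (1, 0) ⊗ (6, -3, -3) and rank(T) ≤ 1.
Equivalently every frontal slice T[:,:,k] is c[k] times the rank-1 matrix (1, 0) ⊗ (1, 0). So T has rank 1 (it is nonzero).

Yes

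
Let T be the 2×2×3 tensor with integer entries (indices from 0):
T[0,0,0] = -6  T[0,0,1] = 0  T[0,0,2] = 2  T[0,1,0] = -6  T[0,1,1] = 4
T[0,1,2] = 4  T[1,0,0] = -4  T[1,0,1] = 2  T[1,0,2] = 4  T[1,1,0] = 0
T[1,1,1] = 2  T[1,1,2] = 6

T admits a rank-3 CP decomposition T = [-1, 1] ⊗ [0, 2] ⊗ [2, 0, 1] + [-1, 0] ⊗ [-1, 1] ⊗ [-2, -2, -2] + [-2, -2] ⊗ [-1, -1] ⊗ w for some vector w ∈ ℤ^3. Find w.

Subtract the known terms from T to get the rank-1 residual R = [-2, -2] ⊗ [-1, -1] ⊗ w, so R[i,j,k] = a[i]·b[j]·w[k]. Pick indices with nonzero a[0]·b[0] = (-2)·(-1) = 2. Only the fibre through (0,0,·) is needed: R[0,0,:] = T[0,0,:] − Σₗ aₗ[0]bₗ[0]cₗ = [-6, 0, 2] − (-1)·(0)·[2, 0, 1] − (-1)·(-1)·[-2, -2, -2] = [-4, 2, 4]. Then w[k] = R[0,0,k] / 2 for each k, giving w = [-4, 2, 4] / 2 = [-2, 1, 2].

w = [-2, 1, 2]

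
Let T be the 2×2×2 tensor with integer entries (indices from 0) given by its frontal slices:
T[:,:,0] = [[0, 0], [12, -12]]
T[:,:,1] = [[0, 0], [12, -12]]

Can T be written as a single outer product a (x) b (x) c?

Yes

The mode-1 fibre T[:,0,0] = [0, 12] gives a = [0, 1] (primitive direction); the mode-2 fibre T[1,:,0] = [12, -12] gives b = [1, -1]; then c[k] = T[1,0,k] / (a[1]·b[0]) = [12, 12] / 1 = [12, 12].
Expanding [0, 1] (x) [1, -1] (x) [12, 12] reproduces all 8 entries of T, so T = [0, 1] (x) [1, -1] (x) [12, 12] and rank(T) ≤ 1.
Equivalently every frontal slice T[:,:,k] is c[k] times the rank-1 matrix [0, 1] (x) [1, -1]. So T has rank 1 (it is nonzero).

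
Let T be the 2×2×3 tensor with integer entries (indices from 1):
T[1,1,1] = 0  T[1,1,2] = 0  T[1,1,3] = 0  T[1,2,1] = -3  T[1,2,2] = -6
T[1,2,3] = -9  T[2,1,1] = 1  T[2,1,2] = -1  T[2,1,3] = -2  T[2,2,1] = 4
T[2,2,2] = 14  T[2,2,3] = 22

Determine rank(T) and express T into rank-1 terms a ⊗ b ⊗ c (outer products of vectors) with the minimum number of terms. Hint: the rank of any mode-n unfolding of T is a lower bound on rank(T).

Lower bound: the mode-2 unfolding of T (rows indexed by j, columns by (i,k) = (1,1), (1,2), (1,3), (2,1), (2,2), (2,3)) is [[0, 0, 0, 1, -1, -2], [-3, -6, -9, 4, 14, 22]].
There the 2×2 minor on rows j ∈ {1, 2}, columns (i,k) ∈ {(1,1), (2,1)} is det [[0, 1], [-3, 4]] = 3 ≠ 0, so this unfolding has rank ≥ 2; CP rank is at least every unfolding rank, so rank(T) ≥ 2. (This is only a lower bound: in general the CP rank may exceed every unfolding rank, so we still need to exhibit 2 rank-1 terms summing to T.)
Upper bound — finding two terms. Write S_k = T[:,:,k] for the frontal slices: S₁ = [[0, -3], [1, 4]], S₂ = [[0, -6], [-1, 14]], S₃ = [[0, -9], [-2, 22]].
If T = a₁ ⊗ b₁ ⊗ c₁ + a₂ ⊗ b₂ ⊗ c₂ then each S_k = c₁[k]·a₁b₁ᵀ + c₂[k]·a₂b₂ᵀ. S₁ and S₂ are linearly independent, so a₁b₁ᵀ and a₂b₂ᵀ must span the same plane of matrices: they are the rank-1 matrices of the form x·S₁ + y·S₂.
det(x·S₁ + y·S₂) is 3·x² + 3·xy − 6·y² = 3·(x + 2·y)(x − y), vanishing at (x:y) = (2:-1) and (1:1).
M₁ = 2·S₁ − S₂ = [[0, 0], [3, -6]] = 3·[0, 1][1, -2]ᵀ and M₂ = S₁ + S₂ = [[0, -9], [0, 18]] = (-9)·[1, -2][0, 1]ᵀ, so take a₁ = [0, 1], b₁ = [1, -2], a₂ = [1, -2], b₂ = [0, 1].
Each slice is an integer combination of E₁ = a₁b₁ᵀ and E₂ = a₂b₂ᵀ: S₁ = E₁ − 3·E₂, S₂ = −E₁ − 6·E₂, S₃ = −2·E₁ − 9·E₂; reading off coefficients, c₁ = [1, -1, -2] and c₂ = [-3, -6, -9].
Hence T = [0, 1] ⊗ [1, -2] ⊗ [1, -1, -2] + [1, -2] ⊗ [0, 1] ⊗ [-3, -6, -9], so rank(T) ≤ 2.
These bounds meet, so rank(T) = 2.

rank(T) = 2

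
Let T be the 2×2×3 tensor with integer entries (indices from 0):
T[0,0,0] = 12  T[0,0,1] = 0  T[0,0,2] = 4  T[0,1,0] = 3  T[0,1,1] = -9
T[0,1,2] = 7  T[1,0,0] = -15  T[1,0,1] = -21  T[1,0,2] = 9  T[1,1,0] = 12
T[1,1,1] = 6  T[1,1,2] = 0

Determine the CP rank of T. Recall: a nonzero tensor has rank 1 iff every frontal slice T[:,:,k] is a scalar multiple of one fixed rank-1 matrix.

2

Lower bound: the mode-3 unfolding of T (rows indexed by k, columns by (i,j) = (0,0), (0,1), (1,0), (1,1)) is [[12, 3, -15, 12], [0, -9, -21, 6], [4, 7, 9, 0]].
There the 2×2 minor on rows k ∈ {0, 1}, columns (i,j) ∈ {(0,0), (0,1)} is det [[12, 3], [0, -9]] = -108 ≠ 0, so this unfolding has rank ≥ 2; CP rank is at least every unfolding rank, so rank(T) ≥ 2. (Flattening ranks never certify an upper bound on CP rank; for that we must actually write T with 2 rank-1 terms.)
Upper bound — finding two terms. Write S_k = T[:,:,k] for the frontal slices: S₀ = [[12, 3], [-15, 12]], S₁ = [[0, -9], [-21, 6]], S₂ = [[4, 7], [9, 0]].
If T = a₁ ⊗ b₁ ⊗ c₁ + a₂ ⊗ b₂ ⊗ c₂ then each S_k = c₁[k]·a₁b₁ᵀ + c₂[k]·a₂b₂ᵀ. S₀ and S₁ are linearly independent, so a₁b₁ᵀ and a₂b₂ᵀ must span the same plane of matrices: they are the rank-1 matrices of the form x·S₀ + y·S₁.
det(x·S₀ + y·S₁) is 189·x² − 189·y² = 189·(x − y)(x + y), vanishing at (x:y) = (1:1) and (1:-1).
M₁ = S₀ + S₁ = [[12, -6], [-36, 18]] = 6·[1, -3][2, -1]ᵀ and M₂ = S₀ − S₁ = [[12, 12], [6, 6]] = 6·[2, 1][1, 1]ᵀ, so take a₁ = [1, -3], b₁ = [2, -1], a₂ = [2, 1], b₂ = [1, 1].
Each slice is an integer combination of E₁ = a₁b₁ᵀ and E₂ = a₂b₂ᵀ: S₀ = 3·E₁ + 3·E₂, S₁ = 3·E₁ − 3·E₂, S₂ = −E₁ + 3·E₂; reading off coefficients, c₁ = [3, 3, -1] and c₂ = [3, -3, 3].
Hence T = [1, -3] ⊗ [2, -1] ⊗ [3, 3, -1] + [2, 1] ⊗ [1, 1] ⊗ [3, -3, 3], so rank(T) ≤ 2.
These bounds meet, so rank(T) = 2.
Check entry T[0,0,0] = 12: (1)·(2)·(3) + (2)·(1)·(3) = 12.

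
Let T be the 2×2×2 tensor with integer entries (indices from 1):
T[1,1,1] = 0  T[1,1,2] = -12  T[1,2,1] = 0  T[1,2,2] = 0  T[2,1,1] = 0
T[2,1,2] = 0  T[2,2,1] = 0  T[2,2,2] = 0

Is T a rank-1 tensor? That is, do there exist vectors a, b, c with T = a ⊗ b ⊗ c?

Yes

If T = a ⊗ b ⊗ c then every fibre of T is a multiple of the corresponding factor, so read the factors off the fibres through the nonzero entry T[1,1,2] = -12.
The mode-1 fibre T[:,1,2] = [-12, 0] gives a = (1, 0) (primitive direction); the mode-2 fibre T[1,:,2] = [-12, 0] gives b = (1, 0); then c[k] = T[1,1,k] / (a[1]·b[1]) = [0, -12] / 1 = (0, -12).
Expanding (1, 0) ⊗ (1, 0) ⊗ (0, -12) reproduces all 8 entries of T, so T = (1, 0) ⊗ (1, 0) ⊗ (0, -12) and rank(T) ≤ 1.
Equivalently every frontal slice T[:,:,k] is c[k] times the rank-1 matrix (1, 0) ⊗ (1, 0). So T has rank 1 (it is nonzero).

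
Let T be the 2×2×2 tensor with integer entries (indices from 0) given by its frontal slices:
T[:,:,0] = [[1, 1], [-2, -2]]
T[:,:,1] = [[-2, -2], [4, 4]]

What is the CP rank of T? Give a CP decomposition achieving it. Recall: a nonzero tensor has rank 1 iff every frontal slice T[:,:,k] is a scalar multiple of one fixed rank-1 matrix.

Lower bound: T ≠ 0 (e.g. T[0,0,0] = 1), so rank(T) ≥ 1.
Upper bound: if T = a ⊗ b ⊗ c then every fibre of T is a multiple of the corresponding factor, so read the factors off the fibres through the nonzero entry T[0,0,0] = 1.
The mode-1 fibre T[:,0,0] = [1, -2] gives a = [1, -2] (primitive direction); the mode-2 fibre T[0,:,0] = [1, 1] gives b = [1, 1]; then c[k] = T[0,0,k] / (a[0]·b[0]) = [1, -2] / 1 = [1, -2].
Expanding [1, -2] ⊗ [1, 1] ⊗ [1, -2] reproduces all 8 entries of T, so T = [1, -2] ⊗ [1, 1] ⊗ [1, -2] and rank(T) ≤ 1.
These bounds meet, so rank(T) = 1.
Check entry T[1,0,1] = 4: (-2)·(1)·(-2) = 4.

rank(T) = 1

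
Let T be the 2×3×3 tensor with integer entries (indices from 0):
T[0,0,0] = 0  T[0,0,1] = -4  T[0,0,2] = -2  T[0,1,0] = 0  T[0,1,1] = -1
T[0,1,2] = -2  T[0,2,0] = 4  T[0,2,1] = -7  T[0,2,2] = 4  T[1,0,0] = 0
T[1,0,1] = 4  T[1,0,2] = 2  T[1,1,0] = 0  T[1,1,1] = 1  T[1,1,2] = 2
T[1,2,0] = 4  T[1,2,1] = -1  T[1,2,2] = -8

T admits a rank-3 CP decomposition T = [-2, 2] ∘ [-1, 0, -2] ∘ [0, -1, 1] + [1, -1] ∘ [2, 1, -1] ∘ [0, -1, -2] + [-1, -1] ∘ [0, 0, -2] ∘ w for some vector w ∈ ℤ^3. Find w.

Subtract the known terms from T to get the rank-1 residual R = [-1, -1] ∘ [0, 0, -2] ∘ w, so R[i,j,k] = a[i]·b[j]·w[k]. Pick indices with nonzero a[0]·b[2] = (-1)·(-2) = 2. Only the fibre through (0,2,·) is needed: R[0,2,:] = T[0,2,:] − Σₗ aₗ[0]bₗ[2]cₗ = [4, -7, 4] − (-2)·(-2)·[0, -1, 1] − (1)·(-1)·[0, -1, -2] = [4, -4, -2]. Then w[k] = R[0,2,k] / 2 for each k, giving w = [4, -4, -2] / 2 = [2, -2, -1].

w = [2, -2, -1]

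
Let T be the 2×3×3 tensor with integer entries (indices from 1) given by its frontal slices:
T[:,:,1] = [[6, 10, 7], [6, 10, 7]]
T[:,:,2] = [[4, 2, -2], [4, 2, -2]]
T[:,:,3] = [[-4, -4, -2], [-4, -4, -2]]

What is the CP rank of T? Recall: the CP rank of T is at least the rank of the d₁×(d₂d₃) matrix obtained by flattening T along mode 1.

3

Lower bound: the mode-2 unfolding of T (rows indexed by j, columns by (i,k) = (1,1), (1,2), (1,3), (2,1), (2,2), (2,3)) is [[6, 4, -4, 6, 4, -4], [10, 2, -4, 10, 2, -4], [7, -2, -2, 7, -2, -2]].
There the 3×3 minor on rows j ∈ {1, 2, 3}, columns (i,k) ∈ {(1,1), (1,2), (1,3)} is det [[6, 4, -4], [10, 2, -4], [7, -2, -2]] = 32 ≠ 0, so this unfolding has rank ≥ 3; CP rank is at least every unfolding rank, so rank(T) ≥ 3. (This is only a lower bound: in general the CP rank may exceed every unfolding rank, so we still need to exhibit 3 rank-1 terms summing to T.)
Upper bound: T is a sum of 3 rank-1 terms, T = [1, 1] ⊗ [0, 1, 2] ⊗ [2, -2, 0] + [1, 1] ⊗ [2, 0, 1] ⊗ [-1, 0, 0] + [1, 1] ⊗ [2, 2, 1] ⊗ [4, 2, -2] (written with every a and b primitive with positive leading entry and the scale carried by c; CP decompositions are not unique, and this one is verified by expanding entrywise), so rank(T) ≤ 3.
These bounds meet, so rank(T) = 3.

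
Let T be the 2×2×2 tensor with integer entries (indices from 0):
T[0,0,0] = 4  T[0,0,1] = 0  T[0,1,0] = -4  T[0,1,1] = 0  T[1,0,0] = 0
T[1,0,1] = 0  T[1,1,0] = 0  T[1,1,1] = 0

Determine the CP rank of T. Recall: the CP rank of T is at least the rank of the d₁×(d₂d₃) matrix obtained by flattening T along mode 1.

1

Lower bound: T ≠ 0 (e.g. T[0,0,0] = 4), so rank(T) ≥ 1.
Upper bound: the mode-1 fibre T[:,0,0] = [4, 0] gives a = [1, 0] (primitive direction); the mode-2 fibre T[0,:,0] = [4, -4] gives b = [1, -1]; then c[k] = T[0,0,k] / (a[0]·b[0]) = [4, 0] / 1 = [4, 0].
Expanding [1, 0] ⊗ [1, -1] ⊗ [4, 0] reproduces all 8 entries of T, so T = [1, 0] ⊗ [1, -1] ⊗ [4, 0] and rank(T) ≤ 1.
These bounds meet, so rank(T) = 1.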